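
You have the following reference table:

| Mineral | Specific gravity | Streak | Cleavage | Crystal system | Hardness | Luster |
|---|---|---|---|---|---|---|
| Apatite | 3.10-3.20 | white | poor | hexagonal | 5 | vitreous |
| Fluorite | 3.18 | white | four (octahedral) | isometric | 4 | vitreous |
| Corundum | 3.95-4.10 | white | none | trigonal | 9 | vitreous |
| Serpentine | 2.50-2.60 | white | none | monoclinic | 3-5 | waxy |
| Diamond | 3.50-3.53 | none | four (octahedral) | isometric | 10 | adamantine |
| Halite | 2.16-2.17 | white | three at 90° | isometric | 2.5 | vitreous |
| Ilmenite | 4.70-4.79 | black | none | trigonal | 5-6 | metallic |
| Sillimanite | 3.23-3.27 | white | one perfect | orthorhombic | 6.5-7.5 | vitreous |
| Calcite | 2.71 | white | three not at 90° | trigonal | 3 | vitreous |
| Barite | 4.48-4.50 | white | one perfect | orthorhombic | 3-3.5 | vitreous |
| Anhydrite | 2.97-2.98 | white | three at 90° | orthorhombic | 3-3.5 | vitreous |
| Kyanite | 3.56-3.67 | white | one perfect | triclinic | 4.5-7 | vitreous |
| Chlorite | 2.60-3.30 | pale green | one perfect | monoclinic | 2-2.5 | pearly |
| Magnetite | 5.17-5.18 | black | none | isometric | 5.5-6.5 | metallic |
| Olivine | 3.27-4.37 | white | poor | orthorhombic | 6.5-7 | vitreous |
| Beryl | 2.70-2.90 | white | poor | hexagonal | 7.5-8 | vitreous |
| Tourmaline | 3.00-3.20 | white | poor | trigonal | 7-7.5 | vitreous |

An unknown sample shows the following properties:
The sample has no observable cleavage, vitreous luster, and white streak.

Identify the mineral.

No observable cleavage: Corundum, Serpentine, Ilmenite, Magnetite remain.
Vitreous luster: narrows the field to Corundum.
White streak: all remaining candidates fit.
The only mineral consistent with every observation is Corundum.

Corundum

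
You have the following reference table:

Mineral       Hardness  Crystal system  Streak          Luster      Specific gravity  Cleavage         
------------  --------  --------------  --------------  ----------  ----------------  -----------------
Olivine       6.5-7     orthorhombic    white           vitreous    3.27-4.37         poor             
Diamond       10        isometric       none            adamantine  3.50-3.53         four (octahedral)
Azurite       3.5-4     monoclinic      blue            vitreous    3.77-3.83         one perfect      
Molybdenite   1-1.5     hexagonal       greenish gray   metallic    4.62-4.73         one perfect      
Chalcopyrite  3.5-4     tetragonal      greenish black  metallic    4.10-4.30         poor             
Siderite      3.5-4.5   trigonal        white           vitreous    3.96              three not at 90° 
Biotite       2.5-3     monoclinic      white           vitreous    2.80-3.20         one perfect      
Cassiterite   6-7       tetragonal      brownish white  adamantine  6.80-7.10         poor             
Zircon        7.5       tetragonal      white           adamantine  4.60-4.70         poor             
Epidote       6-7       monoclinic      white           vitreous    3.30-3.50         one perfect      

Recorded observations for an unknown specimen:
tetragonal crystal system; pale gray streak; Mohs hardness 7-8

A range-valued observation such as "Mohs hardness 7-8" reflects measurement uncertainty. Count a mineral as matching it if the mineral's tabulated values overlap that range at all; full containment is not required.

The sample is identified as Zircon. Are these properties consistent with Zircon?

Tetragonal crystal system — matches Zircon (tetragonal system).
Pale gray streak — Zircon has white streak; which does not match.
Mohs hardness 7-8 — matches Zircon (hardness 7.5).
Streak alone is enough to reject Zircon.

Inconsistent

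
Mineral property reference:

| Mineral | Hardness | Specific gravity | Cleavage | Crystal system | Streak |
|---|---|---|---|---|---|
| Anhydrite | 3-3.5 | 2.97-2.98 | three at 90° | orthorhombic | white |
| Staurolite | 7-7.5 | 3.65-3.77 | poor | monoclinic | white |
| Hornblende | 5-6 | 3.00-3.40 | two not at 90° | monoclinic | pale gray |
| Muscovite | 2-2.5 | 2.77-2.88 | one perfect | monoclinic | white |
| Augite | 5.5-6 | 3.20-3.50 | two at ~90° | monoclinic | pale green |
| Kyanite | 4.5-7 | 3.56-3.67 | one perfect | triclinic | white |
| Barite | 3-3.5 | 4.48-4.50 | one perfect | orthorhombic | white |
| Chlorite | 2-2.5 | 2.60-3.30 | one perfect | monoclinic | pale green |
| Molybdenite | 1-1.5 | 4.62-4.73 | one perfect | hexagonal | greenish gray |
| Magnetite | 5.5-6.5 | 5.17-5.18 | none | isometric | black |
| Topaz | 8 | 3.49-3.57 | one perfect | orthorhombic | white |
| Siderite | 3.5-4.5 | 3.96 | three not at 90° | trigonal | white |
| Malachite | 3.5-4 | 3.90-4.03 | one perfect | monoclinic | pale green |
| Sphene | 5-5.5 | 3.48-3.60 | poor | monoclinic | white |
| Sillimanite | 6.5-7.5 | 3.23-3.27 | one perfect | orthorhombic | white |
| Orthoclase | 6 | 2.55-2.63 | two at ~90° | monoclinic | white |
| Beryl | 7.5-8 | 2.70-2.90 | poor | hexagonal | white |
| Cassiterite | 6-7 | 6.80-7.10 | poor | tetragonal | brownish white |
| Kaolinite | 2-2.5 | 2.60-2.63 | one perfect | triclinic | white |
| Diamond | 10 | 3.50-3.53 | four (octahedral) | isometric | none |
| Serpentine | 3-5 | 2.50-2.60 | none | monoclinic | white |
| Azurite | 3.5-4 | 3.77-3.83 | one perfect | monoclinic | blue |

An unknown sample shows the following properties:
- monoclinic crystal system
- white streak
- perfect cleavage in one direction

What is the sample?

Monoclinic crystal system: only Staurolite, Hornblende, Muscovite, Augite, Chlorite, Malachite, Sphene, Orthoclase, Serpentine, Azurite remain.
White streak is inconsistent with Hornblende, Augite, Chlorite, Malachite, Azurite.
Perfect cleavage in one direction: Muscovite remains.
The only mineral consistent with every observation is Muscovite.

Muscovite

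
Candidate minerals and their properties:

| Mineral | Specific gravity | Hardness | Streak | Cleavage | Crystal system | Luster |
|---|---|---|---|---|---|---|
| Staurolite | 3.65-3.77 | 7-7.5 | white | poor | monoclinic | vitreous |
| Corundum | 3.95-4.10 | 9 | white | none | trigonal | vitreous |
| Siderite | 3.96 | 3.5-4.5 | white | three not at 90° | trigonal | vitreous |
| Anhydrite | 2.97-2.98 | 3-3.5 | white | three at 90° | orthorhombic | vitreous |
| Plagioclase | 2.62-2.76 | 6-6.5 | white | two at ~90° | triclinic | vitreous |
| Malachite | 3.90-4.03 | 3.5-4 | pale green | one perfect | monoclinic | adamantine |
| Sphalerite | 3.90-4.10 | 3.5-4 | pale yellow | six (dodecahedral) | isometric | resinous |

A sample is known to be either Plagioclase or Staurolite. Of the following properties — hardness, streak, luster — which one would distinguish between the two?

hardness

Hardness: Plagioclase 6-6.5, Staurolite 7-7.5 — distinct.
Streak: both white — shared.
Luster: both vitreous — shared.
Of the listed properties, hardness is the one that separates them.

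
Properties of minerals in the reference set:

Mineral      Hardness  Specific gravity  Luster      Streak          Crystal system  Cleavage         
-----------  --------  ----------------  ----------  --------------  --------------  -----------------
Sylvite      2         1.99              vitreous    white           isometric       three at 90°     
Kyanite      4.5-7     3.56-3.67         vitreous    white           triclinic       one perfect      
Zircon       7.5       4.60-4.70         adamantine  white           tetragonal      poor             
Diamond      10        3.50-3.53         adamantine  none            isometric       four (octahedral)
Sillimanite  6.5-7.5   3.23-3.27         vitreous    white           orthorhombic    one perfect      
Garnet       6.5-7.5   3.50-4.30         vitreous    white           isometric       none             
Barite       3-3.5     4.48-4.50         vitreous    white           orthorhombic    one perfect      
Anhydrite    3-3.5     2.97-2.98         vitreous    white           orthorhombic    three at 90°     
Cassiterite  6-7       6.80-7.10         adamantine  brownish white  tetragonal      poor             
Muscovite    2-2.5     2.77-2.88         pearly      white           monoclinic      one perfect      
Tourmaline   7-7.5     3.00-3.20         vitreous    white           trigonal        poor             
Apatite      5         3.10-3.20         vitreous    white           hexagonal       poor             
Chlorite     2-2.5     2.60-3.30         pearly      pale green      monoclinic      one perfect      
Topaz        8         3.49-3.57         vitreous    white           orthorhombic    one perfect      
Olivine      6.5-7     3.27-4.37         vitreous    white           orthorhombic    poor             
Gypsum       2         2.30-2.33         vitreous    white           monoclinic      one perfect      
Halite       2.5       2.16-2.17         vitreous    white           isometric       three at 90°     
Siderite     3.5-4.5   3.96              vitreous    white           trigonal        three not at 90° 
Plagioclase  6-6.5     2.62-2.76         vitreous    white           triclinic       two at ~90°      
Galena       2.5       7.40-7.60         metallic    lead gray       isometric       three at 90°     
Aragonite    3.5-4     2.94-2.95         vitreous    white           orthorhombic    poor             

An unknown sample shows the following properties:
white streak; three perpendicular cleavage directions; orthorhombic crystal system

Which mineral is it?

White streak eliminates Diamond, Cassiterite, Chlorite, Galena.
Three perpendicular cleavage directions: only Sylvite, Anhydrite, Halite remain.
Orthorhombic crystal system: leaves Anhydrite.
The only mineral consistent with every observation is Anhydrite.

Anhydrite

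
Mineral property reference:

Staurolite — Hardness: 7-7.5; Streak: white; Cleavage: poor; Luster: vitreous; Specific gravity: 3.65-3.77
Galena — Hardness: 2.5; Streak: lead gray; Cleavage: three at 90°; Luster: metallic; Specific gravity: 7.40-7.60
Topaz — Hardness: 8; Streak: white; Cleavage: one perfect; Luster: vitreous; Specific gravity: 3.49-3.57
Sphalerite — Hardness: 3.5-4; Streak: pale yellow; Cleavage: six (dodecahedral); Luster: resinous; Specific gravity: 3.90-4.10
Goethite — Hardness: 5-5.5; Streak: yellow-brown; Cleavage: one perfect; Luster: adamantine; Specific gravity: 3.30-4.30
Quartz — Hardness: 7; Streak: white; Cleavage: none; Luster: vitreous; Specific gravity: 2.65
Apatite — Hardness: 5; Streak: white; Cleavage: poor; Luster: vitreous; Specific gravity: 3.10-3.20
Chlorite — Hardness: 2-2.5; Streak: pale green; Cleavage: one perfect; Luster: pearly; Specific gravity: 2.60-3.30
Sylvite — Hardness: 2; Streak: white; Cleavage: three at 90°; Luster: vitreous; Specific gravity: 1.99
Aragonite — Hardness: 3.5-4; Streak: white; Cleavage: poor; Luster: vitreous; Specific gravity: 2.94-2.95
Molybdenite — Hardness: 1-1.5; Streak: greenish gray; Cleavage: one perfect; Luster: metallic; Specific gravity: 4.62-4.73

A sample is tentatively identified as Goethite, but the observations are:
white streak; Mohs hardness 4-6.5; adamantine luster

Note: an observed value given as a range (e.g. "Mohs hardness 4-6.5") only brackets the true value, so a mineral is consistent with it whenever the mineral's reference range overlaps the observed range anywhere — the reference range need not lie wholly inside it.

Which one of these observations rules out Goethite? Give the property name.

streak

White streak: Goethite has yellow-brown streak — inconsistent.
Mohs hardness 4-6.5: Goethite has hardness 5-5.5 — within range.
Adamantine luster: Goethite has adamantine luster — within range.
Everything matches except the streak.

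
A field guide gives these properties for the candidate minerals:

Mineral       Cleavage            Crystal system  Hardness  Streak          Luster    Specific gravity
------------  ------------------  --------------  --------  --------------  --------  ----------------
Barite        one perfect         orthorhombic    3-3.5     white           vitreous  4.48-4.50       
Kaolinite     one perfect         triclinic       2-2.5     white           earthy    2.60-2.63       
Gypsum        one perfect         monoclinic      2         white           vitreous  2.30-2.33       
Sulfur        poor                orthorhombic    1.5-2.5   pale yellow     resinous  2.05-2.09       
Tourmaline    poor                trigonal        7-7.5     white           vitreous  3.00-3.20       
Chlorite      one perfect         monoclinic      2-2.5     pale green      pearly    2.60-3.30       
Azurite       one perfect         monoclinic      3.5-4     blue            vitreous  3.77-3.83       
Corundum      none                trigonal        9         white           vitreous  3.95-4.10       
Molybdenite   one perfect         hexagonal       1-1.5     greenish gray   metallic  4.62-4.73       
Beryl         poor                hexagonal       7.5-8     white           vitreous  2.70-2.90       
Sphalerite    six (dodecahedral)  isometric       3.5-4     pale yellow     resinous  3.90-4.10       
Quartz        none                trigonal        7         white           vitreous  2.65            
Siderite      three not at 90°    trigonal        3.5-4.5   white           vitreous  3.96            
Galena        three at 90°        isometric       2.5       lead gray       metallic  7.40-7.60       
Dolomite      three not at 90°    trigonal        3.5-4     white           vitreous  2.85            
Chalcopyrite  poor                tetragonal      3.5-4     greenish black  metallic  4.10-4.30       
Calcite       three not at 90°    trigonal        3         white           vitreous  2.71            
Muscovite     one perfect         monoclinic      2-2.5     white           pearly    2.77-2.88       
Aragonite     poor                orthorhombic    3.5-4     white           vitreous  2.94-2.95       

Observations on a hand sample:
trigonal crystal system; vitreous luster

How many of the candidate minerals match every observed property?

6

Trigonal crystal system — narrows the field to Tourmaline, Corundum, Quartz, Siderite, Dolomite, Calcite.
Vitreous luster — consistent with all remaining minerals.
Remaining candidates: Calcite, Corundum, Dolomite, Quartz, Siderite, Tourmaline.
That is 6 minerals.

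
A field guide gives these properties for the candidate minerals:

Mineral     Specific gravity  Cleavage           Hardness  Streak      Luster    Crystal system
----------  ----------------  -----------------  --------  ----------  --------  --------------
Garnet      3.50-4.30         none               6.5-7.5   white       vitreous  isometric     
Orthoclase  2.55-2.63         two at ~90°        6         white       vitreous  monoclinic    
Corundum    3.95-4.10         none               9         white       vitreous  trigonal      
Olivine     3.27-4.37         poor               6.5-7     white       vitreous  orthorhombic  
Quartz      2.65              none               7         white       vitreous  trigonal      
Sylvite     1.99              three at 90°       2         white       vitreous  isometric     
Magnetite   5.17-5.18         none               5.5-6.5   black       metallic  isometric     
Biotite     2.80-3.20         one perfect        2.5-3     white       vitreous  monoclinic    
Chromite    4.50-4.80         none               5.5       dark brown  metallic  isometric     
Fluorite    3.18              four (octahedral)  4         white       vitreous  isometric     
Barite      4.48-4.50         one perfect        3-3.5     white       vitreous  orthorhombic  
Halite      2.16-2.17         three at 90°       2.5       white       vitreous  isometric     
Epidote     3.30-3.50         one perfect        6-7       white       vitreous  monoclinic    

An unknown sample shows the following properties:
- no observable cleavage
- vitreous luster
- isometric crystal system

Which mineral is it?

Garnet

No observable cleavage: only Garnet, Corundum, Quartz, Magnetite, Chromite remain.
Vitreous luster rules out Magnetite, Chromite.
Isometric crystal system: Garnet remains.
Garnet is the sole remaining match.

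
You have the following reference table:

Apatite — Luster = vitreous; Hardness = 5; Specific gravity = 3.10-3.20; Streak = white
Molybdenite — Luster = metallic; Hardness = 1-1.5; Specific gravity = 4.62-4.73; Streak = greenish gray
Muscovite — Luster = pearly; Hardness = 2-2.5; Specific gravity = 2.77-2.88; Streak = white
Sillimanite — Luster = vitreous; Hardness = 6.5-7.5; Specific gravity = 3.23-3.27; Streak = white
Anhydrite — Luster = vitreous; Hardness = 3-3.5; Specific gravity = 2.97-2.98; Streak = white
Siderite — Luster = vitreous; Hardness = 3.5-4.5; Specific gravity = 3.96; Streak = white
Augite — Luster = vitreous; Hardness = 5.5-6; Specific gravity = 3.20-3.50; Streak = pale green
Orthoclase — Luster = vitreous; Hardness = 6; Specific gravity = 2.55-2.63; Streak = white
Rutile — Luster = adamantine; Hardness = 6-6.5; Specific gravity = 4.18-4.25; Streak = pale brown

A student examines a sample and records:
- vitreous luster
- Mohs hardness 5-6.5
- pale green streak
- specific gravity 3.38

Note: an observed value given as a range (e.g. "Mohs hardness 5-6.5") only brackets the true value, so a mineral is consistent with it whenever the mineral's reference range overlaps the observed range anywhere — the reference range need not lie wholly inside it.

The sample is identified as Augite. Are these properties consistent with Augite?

Consistent

Vitreous luster — is consistent with Augite (vitreous luster).
Mohs hardness 5-6.5 — is consistent with Augite (hardness 5.5-6).
Pale green streak — is consistent with Augite (pale green streak).
Specific gravity 3.38 — is consistent with Augite (SG 3.20-3.50).
Every observed property is compatible with the reference values for Augite.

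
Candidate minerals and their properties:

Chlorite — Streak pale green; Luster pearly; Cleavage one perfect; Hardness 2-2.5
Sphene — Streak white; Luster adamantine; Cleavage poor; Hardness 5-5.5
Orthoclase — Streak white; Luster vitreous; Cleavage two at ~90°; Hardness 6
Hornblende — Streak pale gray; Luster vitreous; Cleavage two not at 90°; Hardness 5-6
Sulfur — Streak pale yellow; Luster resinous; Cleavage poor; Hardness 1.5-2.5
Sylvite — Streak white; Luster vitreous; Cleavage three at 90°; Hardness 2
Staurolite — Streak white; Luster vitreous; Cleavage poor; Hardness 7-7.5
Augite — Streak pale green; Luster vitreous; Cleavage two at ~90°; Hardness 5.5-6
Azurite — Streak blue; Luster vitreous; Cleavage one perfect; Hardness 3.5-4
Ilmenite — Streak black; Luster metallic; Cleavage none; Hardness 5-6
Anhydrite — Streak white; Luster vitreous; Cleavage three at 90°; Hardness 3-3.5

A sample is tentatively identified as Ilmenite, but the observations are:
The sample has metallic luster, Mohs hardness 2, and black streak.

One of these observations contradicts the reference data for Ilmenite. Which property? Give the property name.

hardness

Metallic luster: Ilmenite has metallic luster — within range.
Mohs hardness 2: Ilmenite has hardness 5-6 — does not match.
Black streak: Ilmenite has black streak — within range.
The hardness is the one property that does not fit.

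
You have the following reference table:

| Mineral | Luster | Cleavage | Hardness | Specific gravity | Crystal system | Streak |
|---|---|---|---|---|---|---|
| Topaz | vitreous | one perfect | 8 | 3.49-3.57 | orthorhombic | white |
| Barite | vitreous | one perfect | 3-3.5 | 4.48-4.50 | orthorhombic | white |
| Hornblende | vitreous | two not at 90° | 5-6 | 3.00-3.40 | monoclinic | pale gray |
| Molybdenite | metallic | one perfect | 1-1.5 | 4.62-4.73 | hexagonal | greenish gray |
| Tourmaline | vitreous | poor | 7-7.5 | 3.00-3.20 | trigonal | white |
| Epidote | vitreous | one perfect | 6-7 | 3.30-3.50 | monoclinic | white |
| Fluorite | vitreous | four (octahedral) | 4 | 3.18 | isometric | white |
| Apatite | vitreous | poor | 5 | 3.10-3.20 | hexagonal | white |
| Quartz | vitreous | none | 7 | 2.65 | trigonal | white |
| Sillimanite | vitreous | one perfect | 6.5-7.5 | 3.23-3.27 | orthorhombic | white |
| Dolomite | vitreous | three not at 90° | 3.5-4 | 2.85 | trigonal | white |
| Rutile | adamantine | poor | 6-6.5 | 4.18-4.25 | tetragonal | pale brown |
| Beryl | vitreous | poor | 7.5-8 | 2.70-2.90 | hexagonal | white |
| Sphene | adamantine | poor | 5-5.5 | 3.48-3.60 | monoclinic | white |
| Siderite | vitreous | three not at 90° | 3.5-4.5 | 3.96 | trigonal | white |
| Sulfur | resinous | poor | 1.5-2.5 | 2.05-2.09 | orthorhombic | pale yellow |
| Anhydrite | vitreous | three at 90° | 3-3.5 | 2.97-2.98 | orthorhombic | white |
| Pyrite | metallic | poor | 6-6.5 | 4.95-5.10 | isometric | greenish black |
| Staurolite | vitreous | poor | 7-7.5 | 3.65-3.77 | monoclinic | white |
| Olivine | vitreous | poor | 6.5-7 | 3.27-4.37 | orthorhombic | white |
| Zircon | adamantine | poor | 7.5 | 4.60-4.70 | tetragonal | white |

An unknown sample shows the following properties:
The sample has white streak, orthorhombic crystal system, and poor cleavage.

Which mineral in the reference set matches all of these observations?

Olivine

White streak eliminates Hornblende, Molybdenite, Rutile, Sulfur, Pyrite.
Orthorhombic crystal system — only Topaz, Barite, Sillimanite, Anhydrite, Olivine remain.
Poor cleavage — Olivine remains.
Olivine is the sole remaining match.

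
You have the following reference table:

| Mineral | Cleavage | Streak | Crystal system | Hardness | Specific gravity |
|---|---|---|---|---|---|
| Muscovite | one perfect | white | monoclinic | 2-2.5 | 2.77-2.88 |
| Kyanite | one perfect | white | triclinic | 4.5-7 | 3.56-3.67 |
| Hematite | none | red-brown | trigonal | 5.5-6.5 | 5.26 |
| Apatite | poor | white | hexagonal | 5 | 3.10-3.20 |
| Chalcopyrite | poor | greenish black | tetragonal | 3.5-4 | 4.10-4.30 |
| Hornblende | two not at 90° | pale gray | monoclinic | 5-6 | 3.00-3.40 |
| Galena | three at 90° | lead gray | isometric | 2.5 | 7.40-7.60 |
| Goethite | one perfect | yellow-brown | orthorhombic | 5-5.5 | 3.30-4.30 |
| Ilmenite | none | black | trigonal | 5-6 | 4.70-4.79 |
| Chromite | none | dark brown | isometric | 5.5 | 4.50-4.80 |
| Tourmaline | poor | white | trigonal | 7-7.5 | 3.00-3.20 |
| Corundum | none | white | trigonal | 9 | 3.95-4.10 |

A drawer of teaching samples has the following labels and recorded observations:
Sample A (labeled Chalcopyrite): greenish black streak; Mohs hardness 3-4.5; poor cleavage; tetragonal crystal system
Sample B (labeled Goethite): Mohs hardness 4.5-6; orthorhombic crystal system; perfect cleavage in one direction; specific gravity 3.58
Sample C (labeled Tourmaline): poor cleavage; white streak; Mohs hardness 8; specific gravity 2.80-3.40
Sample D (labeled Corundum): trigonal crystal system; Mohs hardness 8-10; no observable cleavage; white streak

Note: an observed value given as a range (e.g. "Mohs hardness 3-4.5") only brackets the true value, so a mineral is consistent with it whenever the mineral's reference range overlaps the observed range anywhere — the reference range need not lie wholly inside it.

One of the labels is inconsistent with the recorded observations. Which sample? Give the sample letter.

C

Sample A: all recorded properties match Chalcopyrite.
Sample B: all recorded properties match Goethite.
Sample C: Mohs hardness 8 is outside the reference for Tourmaline (hardness 7-7.5) — mislabeled.
Sample D: all recorded properties match Corundum.
The mislabeled specimen is C.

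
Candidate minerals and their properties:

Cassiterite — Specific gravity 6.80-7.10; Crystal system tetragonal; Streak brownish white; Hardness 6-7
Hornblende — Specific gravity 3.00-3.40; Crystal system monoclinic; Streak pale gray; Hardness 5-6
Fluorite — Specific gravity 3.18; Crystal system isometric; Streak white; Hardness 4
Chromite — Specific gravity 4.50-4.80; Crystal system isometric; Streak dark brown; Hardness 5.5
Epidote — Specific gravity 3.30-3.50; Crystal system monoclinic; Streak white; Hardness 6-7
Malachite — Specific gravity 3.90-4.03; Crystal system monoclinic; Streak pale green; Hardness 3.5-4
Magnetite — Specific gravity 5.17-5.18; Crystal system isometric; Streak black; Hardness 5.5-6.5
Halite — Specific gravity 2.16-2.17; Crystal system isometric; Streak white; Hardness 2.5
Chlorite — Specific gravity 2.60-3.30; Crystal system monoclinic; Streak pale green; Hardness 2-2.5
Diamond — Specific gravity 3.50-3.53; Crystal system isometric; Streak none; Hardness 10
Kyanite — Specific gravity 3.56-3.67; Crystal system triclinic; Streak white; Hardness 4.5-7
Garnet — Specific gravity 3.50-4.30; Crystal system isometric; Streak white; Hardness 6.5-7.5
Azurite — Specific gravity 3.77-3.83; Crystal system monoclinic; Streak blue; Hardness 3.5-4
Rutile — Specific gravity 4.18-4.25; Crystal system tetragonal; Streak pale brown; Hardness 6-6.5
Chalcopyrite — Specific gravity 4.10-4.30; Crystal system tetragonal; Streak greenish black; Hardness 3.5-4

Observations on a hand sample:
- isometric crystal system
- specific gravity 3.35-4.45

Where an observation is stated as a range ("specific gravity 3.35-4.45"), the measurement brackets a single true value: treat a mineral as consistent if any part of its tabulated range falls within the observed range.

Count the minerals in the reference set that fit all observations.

Isometric crystal system — leaves Fluorite, Chromite, Magnetite, Halite, Diamond, Garnet.
Specific gravity 3.35-4.45 — only Diamond, Garnet remain.
The minerals that satisfy all observations are Diamond, Garnet.
That is 2 minerals.

2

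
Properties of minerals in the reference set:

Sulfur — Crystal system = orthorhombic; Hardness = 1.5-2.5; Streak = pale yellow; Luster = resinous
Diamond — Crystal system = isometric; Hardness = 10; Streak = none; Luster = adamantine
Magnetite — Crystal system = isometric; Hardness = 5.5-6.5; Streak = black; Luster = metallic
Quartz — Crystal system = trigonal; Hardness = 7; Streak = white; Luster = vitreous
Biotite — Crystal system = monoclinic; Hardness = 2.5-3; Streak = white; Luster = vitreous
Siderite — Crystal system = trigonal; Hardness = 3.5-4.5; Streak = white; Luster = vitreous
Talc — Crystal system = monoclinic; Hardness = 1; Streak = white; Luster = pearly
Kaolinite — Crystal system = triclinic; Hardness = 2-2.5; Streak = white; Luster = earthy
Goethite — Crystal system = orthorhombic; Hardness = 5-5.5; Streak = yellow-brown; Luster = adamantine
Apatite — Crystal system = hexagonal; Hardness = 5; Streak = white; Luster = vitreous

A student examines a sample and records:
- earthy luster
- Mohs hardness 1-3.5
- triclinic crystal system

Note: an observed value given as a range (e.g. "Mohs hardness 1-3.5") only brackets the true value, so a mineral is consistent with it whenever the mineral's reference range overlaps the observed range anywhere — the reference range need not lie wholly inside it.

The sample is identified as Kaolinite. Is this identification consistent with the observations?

Yes

Earthy luster — is consistent with Kaolinite (earthy luster).
Mohs hardness 1-3.5 — is consistent with Kaolinite (hardness 2-2.5).
Triclinic crystal system — is consistent with Kaolinite (triclinic system).
All observations are consistent with the tabulated values for Kaolinite.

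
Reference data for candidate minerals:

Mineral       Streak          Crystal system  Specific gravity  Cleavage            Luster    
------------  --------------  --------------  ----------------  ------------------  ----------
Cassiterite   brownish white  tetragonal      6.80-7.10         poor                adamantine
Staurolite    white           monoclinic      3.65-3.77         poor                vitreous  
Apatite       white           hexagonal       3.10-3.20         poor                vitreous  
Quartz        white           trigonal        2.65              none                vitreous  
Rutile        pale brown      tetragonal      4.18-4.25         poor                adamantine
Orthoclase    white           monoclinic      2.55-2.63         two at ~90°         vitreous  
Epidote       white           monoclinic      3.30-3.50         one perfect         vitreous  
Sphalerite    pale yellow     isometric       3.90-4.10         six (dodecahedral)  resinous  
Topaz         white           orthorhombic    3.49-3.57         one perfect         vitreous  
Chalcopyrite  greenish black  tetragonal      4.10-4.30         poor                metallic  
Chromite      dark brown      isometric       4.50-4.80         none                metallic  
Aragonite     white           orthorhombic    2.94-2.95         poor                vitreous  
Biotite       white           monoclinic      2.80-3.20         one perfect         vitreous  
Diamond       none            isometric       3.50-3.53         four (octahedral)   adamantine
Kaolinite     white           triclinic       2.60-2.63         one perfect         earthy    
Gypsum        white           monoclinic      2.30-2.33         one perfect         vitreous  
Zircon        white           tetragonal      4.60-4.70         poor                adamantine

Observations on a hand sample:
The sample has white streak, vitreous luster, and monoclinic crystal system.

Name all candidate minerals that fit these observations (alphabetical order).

Biotite, Epidote, Gypsum, Orthoclase, Staurolite

White streak rules out Cassiterite, Rutile, Sphalerite, Chalcopyrite, Chromite, Diamond.
Vitreous luster eliminates Kaolinite, Zircon.
Monoclinic crystal system eliminates Apatite, Quartz, Topaz, Aragonite.
Consistent with every observation: Biotite, Epidote, Gypsum, Orthoclase, Staurolite.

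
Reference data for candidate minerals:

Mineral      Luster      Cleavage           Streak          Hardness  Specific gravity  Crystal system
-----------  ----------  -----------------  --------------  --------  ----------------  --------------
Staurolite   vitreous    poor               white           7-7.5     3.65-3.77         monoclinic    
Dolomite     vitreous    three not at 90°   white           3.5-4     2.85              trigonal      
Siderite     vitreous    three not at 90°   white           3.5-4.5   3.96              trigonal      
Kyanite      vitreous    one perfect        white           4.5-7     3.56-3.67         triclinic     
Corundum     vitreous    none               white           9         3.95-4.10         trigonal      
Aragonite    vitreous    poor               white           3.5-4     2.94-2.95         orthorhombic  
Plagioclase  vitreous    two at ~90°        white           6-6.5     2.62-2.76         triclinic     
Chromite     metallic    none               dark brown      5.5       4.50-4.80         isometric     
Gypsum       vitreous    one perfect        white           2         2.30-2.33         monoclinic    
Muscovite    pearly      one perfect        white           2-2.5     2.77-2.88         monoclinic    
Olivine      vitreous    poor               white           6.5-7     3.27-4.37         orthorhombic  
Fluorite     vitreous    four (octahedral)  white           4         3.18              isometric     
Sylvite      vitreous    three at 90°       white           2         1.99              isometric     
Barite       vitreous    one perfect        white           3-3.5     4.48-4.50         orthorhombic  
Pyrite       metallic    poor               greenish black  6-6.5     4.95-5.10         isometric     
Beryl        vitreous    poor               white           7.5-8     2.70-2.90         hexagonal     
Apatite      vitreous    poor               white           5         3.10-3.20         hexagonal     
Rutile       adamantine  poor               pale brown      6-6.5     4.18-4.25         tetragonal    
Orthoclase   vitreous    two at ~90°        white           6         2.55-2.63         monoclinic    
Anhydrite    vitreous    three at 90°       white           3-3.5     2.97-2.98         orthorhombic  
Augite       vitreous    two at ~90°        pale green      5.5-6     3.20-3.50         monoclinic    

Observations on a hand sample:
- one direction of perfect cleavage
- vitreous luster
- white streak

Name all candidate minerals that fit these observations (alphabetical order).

Barite, Gypsum, Kyanite

One direction of perfect cleavage: narrows the field to Kyanite, Gypsum, Muscovite, Barite.
Vitreous luster rules out Muscovite.
White streak: all remaining candidates fit.
Remaining candidates: Barite, Gypsum, Kyanite.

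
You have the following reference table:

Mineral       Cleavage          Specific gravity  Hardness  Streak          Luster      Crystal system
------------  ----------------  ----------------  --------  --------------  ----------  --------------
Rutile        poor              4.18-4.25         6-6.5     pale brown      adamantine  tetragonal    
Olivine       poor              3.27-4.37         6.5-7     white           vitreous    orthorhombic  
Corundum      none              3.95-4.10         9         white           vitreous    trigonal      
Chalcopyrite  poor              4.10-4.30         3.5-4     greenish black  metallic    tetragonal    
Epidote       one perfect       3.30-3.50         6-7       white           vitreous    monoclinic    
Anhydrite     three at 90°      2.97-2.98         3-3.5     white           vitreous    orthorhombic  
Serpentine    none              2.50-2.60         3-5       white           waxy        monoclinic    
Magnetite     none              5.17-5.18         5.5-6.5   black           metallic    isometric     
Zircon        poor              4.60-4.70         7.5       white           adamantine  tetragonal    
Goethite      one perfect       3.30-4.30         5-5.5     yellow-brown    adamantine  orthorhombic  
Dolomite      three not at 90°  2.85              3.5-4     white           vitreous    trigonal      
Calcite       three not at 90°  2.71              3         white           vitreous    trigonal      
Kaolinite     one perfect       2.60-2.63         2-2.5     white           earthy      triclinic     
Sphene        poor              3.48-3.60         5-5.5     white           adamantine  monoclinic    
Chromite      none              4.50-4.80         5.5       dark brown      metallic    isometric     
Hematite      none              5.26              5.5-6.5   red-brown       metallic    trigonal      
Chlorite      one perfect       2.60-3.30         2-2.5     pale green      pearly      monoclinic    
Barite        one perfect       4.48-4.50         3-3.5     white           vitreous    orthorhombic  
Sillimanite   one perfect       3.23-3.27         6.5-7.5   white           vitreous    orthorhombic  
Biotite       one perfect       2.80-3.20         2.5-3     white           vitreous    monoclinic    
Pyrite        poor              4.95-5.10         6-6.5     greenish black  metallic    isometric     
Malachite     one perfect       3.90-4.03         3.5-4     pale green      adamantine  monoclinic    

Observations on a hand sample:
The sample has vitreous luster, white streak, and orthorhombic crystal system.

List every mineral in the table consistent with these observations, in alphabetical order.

Vitreous luster — leaves Olivine, Corundum, Epidote, Anhydrite, Dolomite, Calcite, Barite, Sillimanite, Biotite.
White streak — every remaining candidate is consistent.
Orthorhombic crystal system — Olivine, Anhydrite, Barite, Sillimanite remain.
Remaining candidates: Anhydrite, Barite, Olivine, Sillimanite.

Anhydrite, Barite, Olivine, Sillimanite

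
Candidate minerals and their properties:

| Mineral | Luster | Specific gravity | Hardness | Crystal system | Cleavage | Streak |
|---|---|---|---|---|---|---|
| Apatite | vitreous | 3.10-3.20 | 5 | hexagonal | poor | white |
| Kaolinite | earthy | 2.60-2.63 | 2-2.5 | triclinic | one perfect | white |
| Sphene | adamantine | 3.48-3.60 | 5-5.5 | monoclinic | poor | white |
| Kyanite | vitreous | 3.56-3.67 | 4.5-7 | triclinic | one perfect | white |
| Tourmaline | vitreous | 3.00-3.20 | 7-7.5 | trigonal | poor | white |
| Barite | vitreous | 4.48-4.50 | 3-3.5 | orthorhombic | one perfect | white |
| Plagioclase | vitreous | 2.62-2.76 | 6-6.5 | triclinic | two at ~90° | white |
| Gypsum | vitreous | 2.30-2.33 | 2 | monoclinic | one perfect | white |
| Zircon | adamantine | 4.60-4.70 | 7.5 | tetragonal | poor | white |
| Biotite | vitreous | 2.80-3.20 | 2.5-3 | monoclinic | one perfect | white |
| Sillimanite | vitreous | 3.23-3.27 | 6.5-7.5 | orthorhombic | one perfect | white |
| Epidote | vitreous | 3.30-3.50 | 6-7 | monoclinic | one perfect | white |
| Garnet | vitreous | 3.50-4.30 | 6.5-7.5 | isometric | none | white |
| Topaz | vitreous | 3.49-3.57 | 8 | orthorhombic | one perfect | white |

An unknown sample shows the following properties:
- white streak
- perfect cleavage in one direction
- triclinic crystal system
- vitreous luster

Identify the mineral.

Kyanite

White streak: every remaining candidate is consistent.
Perfect cleavage in one direction excludes Apatite, Sphene, Tourmaline, Plagioclase, Zircon, Garnet.
Triclinic crystal system: narrows the field to Kaolinite, Kyanite.
Vitreous luster rules out Kaolinite.
Only Kyanite satisfies all observations.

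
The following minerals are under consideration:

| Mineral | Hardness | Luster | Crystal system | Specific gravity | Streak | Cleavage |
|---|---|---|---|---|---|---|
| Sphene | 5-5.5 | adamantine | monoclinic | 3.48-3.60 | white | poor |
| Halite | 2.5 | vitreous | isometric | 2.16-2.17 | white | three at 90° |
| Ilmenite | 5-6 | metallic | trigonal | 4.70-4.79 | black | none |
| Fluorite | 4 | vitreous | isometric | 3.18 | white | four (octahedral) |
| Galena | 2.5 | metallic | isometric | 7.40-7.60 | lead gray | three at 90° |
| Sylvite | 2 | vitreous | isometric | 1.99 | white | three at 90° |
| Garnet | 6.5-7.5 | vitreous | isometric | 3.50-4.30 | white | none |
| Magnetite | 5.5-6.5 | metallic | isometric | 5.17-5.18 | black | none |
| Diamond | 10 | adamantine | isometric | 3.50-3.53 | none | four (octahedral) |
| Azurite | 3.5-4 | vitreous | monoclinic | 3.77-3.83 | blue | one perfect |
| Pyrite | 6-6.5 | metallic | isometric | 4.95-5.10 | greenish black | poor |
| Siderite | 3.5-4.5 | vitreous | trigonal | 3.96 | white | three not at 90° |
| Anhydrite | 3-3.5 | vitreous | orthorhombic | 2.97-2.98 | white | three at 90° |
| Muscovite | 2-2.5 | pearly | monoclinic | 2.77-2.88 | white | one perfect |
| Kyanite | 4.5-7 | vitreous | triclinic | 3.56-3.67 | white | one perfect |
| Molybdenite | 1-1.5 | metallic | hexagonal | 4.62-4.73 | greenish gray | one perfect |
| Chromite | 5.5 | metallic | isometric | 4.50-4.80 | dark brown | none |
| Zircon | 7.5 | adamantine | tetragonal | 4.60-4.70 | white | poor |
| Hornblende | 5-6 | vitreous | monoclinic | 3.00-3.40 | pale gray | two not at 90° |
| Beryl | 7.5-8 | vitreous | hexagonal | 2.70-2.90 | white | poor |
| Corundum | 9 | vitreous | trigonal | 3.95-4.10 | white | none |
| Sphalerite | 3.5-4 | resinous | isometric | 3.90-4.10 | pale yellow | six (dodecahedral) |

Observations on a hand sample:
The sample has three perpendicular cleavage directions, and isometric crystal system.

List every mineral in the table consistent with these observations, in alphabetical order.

Three perpendicular cleavage directions — only Halite, Galena, Sylvite, Anhydrite remain.
Isometric crystal system rules out Anhydrite.
The minerals that satisfy all observations are Galena, Halite, Sylvite.

Galena, Halite, Sylvite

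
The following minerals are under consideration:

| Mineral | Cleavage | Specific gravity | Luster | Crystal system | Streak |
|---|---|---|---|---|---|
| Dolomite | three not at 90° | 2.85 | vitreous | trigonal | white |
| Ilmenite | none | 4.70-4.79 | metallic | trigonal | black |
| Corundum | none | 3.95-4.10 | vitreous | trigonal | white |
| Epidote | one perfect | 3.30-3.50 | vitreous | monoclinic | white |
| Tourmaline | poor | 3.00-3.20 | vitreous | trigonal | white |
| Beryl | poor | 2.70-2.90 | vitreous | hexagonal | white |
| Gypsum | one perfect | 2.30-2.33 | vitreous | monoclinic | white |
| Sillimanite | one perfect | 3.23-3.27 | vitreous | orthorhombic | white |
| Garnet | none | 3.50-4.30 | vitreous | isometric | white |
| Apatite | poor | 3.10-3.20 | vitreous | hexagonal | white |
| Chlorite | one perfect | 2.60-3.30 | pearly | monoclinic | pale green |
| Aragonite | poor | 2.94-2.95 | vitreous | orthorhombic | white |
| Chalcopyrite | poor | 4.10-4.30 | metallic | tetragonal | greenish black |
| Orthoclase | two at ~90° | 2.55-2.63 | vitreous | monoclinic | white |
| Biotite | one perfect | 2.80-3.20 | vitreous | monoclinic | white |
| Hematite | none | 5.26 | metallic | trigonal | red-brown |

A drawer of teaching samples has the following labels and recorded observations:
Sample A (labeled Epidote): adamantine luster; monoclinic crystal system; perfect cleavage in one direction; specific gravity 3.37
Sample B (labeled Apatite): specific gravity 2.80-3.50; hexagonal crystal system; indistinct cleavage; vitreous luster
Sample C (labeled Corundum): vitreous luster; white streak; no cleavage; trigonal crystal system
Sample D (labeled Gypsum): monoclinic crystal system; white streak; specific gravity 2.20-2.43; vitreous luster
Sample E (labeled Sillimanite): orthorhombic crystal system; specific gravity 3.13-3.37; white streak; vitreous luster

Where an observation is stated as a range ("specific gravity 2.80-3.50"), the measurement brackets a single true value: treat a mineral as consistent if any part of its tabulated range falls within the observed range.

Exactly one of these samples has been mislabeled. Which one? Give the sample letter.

Sample A: adamantine luster is outside the reference for Epidote (vitreous luster) — mislabeled.
Sample B: all recorded properties match Apatite.
Sample C: all recorded properties match Corundum.
Sample D: all recorded properties match Gypsum.
Sample E: all recorded properties match Sillimanite.
Only sample A is inconsistent with its label.

A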